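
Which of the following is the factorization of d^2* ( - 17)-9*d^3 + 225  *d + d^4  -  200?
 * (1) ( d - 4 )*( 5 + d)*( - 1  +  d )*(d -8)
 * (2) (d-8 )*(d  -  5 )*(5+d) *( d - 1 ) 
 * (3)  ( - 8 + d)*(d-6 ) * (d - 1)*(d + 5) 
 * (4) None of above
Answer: 2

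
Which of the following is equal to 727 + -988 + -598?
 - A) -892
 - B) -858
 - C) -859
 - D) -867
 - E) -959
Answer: C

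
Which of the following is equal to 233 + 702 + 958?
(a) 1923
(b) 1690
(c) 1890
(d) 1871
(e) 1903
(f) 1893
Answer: f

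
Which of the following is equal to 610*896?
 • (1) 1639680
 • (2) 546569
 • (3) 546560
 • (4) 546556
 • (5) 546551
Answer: 3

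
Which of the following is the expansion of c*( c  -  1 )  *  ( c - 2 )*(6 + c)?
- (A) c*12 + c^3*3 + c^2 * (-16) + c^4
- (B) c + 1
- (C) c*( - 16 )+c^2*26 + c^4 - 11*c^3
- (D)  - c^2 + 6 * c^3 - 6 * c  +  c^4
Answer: A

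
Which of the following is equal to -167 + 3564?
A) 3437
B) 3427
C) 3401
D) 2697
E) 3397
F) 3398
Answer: E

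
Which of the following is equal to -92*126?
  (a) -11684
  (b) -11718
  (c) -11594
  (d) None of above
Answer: d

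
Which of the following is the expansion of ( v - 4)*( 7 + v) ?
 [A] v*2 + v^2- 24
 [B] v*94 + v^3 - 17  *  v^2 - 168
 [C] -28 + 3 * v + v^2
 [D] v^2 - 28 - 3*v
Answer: C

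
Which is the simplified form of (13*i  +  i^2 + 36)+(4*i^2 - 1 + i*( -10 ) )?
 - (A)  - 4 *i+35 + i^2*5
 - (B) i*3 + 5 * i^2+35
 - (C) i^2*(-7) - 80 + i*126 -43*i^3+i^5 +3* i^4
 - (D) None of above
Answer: B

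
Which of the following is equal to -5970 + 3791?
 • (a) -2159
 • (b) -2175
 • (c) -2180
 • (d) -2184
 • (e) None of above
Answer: e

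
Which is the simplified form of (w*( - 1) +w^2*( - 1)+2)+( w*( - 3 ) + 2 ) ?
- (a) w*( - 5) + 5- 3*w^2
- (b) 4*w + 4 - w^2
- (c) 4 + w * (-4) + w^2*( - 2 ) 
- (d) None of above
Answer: d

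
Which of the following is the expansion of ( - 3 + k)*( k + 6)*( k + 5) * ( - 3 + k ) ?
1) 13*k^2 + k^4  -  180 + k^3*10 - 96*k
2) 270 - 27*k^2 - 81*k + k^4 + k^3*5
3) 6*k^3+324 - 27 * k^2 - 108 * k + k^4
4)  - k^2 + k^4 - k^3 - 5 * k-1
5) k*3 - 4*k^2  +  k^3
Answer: 2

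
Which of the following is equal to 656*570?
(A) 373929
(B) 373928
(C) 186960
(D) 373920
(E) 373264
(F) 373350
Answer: D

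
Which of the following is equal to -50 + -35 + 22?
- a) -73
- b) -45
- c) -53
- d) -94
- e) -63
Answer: e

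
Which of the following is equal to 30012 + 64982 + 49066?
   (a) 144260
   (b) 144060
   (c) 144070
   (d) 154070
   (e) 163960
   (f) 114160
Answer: b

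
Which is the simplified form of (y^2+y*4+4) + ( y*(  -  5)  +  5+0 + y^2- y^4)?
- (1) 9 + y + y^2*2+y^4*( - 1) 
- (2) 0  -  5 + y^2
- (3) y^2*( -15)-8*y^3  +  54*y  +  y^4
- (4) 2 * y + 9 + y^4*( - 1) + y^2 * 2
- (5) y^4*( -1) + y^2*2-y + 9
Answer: 5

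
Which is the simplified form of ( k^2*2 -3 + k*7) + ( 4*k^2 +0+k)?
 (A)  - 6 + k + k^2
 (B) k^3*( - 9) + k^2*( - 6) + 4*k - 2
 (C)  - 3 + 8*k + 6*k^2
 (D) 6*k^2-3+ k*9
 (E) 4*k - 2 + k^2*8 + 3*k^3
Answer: C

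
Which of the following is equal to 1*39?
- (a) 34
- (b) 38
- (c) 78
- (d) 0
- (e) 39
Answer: e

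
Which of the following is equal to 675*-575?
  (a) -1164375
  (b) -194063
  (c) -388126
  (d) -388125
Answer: d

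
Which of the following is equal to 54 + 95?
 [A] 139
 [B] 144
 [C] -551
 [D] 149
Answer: D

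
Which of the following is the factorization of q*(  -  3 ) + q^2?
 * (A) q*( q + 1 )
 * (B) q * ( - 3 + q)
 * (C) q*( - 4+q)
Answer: B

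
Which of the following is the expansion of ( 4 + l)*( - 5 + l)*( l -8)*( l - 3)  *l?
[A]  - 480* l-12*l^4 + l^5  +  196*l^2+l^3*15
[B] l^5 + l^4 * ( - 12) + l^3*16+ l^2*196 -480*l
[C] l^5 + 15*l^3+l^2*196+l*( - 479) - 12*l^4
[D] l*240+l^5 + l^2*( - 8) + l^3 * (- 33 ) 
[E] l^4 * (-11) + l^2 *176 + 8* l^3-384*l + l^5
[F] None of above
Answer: A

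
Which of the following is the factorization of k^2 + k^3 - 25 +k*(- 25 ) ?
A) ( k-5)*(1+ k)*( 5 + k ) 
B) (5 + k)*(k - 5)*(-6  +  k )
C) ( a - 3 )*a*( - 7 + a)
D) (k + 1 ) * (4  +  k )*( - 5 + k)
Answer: A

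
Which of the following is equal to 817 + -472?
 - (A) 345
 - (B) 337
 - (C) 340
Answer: A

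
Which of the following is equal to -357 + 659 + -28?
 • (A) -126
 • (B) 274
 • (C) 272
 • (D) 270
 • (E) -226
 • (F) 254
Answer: B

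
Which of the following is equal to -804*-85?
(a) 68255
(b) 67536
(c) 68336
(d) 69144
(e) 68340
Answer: e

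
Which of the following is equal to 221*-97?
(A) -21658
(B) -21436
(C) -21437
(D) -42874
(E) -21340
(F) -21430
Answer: C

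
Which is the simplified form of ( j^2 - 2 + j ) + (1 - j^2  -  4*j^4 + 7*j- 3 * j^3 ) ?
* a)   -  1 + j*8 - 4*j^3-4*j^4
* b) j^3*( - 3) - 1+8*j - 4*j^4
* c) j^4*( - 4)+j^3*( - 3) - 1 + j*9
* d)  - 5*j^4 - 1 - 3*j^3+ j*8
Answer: b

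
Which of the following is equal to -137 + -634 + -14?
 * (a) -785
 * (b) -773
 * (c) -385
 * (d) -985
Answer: a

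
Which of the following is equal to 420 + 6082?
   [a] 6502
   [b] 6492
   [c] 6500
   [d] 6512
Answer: a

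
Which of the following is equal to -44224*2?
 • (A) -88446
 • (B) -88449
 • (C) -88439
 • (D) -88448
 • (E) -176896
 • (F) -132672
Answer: D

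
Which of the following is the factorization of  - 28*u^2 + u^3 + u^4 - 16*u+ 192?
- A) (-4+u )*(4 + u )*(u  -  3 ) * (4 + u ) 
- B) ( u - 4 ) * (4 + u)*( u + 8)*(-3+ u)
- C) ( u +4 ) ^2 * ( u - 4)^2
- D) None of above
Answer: A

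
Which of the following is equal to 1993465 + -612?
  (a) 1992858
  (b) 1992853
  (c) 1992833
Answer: b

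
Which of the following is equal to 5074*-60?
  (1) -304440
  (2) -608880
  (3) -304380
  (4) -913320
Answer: 1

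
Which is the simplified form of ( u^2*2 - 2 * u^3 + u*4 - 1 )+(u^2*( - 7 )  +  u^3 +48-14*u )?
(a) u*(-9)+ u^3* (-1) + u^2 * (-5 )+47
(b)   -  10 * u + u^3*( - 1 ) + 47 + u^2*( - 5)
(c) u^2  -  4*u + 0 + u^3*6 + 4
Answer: b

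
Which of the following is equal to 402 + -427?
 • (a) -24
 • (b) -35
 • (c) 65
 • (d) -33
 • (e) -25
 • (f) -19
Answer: e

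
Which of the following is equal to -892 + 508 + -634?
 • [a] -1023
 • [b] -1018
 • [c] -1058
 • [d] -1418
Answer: b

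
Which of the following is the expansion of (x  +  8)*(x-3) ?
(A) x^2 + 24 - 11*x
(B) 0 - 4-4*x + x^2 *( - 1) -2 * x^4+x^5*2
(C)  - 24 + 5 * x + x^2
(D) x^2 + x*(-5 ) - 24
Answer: C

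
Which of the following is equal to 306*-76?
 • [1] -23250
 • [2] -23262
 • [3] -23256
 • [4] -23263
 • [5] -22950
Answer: 3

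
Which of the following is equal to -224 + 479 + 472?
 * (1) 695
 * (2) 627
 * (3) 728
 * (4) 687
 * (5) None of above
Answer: 5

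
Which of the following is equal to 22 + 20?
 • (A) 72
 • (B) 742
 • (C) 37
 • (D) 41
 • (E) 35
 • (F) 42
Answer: F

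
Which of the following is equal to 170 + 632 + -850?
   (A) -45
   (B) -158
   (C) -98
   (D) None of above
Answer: D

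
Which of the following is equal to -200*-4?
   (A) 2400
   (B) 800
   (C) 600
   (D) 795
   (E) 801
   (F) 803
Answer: B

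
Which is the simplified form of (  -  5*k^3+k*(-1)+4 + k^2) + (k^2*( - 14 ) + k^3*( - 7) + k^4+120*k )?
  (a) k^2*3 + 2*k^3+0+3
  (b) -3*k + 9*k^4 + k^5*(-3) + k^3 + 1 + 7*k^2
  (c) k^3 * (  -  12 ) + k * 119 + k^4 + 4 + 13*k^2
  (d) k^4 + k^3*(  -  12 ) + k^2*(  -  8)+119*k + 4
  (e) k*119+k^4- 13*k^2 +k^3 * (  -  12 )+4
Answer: e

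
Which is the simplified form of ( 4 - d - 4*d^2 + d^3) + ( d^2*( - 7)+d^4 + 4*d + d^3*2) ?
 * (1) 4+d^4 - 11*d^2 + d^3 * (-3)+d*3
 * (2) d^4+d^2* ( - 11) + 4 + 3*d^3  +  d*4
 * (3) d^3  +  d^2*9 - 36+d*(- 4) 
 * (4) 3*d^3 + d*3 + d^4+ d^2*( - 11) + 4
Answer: 4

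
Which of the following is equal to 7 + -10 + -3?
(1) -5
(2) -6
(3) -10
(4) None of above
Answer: 2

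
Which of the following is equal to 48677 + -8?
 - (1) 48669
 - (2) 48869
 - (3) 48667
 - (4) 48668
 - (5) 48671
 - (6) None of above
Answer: 1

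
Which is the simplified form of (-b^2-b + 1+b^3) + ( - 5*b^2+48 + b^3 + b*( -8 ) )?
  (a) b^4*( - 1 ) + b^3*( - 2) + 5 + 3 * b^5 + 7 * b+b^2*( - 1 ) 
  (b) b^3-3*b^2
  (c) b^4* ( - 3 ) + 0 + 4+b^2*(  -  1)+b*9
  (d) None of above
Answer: d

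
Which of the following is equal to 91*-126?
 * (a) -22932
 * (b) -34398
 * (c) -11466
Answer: c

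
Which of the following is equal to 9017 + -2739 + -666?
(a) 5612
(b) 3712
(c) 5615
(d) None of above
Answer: a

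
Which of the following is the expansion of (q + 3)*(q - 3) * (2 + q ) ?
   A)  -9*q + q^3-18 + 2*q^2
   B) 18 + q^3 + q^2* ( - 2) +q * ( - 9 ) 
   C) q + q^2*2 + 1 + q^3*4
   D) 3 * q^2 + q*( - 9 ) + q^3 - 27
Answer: A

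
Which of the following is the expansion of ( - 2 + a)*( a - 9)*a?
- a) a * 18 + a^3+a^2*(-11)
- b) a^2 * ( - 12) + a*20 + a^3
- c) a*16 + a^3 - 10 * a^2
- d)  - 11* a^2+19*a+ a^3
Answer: a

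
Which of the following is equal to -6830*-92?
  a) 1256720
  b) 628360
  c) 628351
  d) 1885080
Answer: b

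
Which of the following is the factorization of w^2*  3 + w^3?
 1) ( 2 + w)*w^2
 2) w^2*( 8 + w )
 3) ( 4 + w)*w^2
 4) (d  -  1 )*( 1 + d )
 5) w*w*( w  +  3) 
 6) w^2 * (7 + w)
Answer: 5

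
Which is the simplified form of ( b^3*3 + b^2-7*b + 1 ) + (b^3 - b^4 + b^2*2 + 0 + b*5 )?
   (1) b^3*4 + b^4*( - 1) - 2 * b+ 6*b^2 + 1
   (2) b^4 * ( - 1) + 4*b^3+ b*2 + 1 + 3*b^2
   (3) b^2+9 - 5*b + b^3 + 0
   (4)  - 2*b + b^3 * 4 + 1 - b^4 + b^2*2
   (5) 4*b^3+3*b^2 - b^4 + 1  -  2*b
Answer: 5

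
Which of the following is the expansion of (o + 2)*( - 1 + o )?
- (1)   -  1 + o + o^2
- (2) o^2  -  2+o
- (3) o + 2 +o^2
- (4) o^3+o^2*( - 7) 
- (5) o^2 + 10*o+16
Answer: 2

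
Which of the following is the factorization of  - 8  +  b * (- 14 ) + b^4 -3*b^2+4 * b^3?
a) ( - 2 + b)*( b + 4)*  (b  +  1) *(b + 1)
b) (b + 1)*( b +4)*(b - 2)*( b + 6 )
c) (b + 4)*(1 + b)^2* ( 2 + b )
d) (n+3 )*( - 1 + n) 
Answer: a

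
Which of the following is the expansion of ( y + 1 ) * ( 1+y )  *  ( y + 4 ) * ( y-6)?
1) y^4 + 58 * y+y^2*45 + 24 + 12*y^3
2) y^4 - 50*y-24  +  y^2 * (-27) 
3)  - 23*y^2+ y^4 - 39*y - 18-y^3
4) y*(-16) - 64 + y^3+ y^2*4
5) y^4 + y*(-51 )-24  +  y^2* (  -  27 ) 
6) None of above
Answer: 2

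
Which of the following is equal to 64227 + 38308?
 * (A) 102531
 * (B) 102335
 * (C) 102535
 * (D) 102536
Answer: C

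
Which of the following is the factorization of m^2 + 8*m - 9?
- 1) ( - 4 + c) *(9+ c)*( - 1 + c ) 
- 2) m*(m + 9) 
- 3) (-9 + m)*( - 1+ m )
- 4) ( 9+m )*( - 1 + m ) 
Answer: 4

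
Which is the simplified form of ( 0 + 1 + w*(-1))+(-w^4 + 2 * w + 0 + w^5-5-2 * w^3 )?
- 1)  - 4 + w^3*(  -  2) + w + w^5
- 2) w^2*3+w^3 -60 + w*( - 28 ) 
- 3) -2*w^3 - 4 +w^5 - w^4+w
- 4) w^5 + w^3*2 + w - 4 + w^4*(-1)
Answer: 3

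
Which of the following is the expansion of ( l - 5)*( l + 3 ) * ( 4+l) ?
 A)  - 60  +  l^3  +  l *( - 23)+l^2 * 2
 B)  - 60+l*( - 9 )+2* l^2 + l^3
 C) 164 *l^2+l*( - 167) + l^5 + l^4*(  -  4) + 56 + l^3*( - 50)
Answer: A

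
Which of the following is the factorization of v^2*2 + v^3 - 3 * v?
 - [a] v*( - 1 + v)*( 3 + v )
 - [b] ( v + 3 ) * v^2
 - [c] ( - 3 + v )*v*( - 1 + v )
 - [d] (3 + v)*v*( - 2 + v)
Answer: a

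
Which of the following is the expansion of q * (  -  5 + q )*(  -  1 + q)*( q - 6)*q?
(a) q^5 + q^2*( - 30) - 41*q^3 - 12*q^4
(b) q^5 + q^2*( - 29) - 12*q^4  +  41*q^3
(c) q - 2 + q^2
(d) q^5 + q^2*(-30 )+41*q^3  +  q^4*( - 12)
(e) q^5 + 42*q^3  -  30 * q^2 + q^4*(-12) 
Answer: d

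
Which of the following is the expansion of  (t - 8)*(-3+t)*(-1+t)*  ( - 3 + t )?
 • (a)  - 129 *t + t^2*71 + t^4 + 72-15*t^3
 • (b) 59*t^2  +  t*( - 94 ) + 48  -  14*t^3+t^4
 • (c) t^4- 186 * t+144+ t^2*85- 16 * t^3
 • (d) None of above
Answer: a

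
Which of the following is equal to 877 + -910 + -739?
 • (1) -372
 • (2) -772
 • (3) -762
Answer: 2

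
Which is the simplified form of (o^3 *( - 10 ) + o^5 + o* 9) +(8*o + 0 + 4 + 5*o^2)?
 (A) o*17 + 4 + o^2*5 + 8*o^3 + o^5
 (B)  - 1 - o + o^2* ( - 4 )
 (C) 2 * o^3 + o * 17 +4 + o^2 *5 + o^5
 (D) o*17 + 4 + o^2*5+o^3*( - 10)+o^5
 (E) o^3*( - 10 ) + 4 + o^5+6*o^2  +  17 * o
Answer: D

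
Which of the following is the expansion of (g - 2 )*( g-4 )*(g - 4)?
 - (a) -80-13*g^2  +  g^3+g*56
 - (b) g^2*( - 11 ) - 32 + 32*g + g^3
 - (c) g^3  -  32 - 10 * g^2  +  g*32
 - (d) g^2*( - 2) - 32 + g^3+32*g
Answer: c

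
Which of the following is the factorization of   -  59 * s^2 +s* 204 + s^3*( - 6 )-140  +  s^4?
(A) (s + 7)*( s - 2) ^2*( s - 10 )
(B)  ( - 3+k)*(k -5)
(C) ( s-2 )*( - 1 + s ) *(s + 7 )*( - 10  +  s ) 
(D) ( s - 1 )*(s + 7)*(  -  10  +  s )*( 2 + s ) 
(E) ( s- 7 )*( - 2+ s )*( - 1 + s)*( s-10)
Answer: C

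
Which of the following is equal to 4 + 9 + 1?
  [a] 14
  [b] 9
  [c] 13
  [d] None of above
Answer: a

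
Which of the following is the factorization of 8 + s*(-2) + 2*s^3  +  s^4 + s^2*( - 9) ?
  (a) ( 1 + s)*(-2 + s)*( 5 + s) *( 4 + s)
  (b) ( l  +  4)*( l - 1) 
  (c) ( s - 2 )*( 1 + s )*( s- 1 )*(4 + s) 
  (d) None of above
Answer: c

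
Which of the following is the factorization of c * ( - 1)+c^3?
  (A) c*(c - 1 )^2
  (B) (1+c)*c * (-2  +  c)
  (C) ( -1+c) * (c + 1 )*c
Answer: C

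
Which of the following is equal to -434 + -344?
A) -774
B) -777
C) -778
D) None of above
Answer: C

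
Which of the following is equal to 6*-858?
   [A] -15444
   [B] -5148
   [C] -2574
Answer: B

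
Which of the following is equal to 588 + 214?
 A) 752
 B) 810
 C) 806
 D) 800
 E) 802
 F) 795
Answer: E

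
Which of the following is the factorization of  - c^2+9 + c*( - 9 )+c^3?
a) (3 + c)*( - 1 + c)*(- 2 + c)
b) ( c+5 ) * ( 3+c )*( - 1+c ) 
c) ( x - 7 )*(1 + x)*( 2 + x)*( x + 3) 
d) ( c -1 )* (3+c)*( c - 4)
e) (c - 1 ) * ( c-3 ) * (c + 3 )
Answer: e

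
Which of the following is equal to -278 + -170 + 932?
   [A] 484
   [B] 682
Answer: A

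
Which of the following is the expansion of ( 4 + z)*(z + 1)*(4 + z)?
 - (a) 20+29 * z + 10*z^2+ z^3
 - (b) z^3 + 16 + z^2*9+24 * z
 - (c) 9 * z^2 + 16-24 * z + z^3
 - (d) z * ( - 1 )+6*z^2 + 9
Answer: b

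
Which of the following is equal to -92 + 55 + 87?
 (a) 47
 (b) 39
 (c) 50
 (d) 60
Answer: c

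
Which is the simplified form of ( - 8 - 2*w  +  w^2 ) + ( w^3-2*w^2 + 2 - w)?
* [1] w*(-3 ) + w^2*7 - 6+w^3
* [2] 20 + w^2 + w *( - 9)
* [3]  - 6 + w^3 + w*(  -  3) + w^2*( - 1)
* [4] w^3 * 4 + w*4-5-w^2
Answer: 3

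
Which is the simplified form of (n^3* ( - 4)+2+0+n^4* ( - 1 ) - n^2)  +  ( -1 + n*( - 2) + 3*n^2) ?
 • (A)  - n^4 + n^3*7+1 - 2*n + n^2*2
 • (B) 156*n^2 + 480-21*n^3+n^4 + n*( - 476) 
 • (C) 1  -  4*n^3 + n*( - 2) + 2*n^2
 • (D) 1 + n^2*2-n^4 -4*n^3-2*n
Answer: D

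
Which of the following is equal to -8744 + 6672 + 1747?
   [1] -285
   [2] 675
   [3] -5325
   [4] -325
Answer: 4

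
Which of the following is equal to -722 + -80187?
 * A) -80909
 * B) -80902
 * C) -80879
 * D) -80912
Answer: A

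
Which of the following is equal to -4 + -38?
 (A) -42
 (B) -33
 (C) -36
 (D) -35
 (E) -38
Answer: A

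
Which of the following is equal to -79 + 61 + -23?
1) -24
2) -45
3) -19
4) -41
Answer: 4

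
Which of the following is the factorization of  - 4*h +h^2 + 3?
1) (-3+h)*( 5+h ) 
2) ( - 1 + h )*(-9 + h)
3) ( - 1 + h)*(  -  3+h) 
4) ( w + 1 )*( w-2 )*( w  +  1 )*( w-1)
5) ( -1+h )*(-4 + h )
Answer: 3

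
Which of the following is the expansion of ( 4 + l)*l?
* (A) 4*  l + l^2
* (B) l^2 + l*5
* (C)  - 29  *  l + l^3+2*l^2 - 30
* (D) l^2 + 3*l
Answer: A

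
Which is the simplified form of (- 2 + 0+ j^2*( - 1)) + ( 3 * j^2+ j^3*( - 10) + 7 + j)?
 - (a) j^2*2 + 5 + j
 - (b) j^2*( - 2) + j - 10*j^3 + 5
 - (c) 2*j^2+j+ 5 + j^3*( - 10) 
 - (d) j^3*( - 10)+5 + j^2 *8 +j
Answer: c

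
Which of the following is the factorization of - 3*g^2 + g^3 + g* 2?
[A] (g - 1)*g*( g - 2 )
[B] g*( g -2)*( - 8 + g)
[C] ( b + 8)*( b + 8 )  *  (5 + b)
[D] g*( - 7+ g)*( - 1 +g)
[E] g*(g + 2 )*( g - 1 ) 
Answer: A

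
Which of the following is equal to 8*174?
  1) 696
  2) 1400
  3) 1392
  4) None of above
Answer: 3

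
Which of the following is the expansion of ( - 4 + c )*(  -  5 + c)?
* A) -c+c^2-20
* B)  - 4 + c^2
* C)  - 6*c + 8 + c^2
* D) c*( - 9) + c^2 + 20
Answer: D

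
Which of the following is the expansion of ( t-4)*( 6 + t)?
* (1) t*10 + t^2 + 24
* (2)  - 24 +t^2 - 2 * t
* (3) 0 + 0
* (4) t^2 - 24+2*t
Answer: 4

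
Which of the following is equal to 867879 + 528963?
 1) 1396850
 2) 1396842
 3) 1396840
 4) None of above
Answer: 2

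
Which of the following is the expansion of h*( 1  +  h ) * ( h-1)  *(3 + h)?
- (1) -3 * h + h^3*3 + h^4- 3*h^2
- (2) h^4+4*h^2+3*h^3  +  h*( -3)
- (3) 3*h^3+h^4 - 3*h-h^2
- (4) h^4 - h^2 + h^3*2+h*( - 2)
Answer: 3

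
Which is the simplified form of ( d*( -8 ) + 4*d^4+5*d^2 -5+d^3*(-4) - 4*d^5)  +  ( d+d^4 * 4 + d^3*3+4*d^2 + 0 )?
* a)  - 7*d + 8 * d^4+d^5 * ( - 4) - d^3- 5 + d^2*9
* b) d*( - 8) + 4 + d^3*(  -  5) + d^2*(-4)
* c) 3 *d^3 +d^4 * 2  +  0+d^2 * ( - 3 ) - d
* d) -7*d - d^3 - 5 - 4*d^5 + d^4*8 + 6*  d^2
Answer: a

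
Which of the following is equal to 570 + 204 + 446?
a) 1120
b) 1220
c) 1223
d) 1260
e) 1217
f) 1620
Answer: b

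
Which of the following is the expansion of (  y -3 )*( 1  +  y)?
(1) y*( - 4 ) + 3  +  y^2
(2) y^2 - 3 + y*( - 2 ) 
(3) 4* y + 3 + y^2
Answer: 2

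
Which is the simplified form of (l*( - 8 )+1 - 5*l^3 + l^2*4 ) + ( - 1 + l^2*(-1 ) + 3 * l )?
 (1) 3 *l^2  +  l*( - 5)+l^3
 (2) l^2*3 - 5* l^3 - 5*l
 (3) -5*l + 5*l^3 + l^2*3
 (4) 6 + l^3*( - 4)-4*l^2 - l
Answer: 2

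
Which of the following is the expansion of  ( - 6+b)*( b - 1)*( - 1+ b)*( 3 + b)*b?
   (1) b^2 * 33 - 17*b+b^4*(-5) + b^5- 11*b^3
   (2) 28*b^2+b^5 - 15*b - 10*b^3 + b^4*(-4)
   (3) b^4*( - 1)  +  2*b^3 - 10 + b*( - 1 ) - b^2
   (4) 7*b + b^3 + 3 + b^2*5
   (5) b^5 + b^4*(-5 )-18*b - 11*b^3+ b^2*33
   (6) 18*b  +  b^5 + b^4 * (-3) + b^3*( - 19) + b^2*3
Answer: 5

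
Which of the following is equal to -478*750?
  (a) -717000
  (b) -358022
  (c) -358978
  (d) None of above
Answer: d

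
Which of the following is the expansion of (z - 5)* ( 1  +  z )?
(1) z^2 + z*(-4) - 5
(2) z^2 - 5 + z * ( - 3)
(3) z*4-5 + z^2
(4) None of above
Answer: 1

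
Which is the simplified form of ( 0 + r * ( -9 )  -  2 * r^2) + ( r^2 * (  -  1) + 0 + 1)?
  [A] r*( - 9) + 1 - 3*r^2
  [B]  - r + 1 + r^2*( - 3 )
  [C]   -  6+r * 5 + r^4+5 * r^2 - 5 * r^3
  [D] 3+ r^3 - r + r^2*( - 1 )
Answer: A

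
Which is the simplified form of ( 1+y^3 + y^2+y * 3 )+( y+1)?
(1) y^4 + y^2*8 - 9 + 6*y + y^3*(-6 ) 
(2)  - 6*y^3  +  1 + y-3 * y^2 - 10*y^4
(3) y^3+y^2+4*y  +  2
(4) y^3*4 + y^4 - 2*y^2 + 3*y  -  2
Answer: 3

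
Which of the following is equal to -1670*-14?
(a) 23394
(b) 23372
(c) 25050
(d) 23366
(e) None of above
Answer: e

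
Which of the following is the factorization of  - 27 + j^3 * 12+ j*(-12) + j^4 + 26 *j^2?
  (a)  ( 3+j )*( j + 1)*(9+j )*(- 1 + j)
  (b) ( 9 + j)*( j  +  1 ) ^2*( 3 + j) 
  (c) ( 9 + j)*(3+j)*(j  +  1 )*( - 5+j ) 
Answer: a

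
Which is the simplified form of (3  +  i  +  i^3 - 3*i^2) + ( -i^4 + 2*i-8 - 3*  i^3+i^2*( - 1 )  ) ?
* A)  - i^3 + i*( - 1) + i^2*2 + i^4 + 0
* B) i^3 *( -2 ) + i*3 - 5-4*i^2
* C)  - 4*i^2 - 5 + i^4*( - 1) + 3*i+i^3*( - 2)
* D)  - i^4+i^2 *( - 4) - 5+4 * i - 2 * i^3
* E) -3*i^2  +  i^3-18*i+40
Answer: C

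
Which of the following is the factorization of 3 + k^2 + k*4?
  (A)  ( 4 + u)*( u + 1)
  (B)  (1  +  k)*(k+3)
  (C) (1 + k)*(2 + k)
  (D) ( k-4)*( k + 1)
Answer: B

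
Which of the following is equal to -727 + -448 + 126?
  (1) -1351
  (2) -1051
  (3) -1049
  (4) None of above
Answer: 3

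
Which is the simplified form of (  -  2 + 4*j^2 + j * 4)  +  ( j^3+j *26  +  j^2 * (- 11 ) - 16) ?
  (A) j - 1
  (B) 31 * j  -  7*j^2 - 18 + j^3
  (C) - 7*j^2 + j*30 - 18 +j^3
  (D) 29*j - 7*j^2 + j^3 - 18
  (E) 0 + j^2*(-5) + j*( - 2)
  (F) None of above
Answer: C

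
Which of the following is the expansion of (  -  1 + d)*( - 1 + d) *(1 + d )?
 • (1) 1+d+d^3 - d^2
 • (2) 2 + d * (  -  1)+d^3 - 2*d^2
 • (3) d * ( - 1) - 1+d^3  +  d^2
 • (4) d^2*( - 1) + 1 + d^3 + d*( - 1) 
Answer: 4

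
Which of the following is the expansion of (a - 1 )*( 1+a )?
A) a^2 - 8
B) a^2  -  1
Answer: B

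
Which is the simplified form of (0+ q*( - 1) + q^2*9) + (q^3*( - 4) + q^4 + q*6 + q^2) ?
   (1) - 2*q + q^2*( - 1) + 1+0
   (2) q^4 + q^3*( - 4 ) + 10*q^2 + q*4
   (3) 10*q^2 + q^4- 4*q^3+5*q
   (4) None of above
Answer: 3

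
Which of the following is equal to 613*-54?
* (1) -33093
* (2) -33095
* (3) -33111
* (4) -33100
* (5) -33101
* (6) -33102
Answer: 6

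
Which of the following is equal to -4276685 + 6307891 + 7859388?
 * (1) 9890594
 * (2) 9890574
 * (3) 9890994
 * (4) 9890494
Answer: 1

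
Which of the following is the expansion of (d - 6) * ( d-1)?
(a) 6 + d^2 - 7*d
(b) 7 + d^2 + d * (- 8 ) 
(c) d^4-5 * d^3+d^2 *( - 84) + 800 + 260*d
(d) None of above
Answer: a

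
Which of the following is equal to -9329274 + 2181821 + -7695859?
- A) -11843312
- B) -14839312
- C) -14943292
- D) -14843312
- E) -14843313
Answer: D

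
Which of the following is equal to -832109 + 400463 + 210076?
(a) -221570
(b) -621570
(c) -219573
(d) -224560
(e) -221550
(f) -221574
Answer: a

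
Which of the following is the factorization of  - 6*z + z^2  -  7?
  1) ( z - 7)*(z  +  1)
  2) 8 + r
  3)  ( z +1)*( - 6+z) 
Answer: 1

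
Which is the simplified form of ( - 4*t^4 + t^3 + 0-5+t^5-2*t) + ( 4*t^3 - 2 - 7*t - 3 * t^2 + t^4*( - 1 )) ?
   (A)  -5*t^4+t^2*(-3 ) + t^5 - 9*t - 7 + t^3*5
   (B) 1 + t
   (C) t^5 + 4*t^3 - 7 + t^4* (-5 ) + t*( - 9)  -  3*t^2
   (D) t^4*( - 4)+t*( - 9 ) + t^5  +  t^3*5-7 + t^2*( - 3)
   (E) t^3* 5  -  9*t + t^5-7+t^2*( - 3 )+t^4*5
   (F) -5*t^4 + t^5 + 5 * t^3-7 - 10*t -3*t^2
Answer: A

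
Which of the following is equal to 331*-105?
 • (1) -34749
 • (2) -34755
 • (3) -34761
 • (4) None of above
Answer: 2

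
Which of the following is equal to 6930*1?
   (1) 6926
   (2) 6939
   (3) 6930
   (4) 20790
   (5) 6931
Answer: 3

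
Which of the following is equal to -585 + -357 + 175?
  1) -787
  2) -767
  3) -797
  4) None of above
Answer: 2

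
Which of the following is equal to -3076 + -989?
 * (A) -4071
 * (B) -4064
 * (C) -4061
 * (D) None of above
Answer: D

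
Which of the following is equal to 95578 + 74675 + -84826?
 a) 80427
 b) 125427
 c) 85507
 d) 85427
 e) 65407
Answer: d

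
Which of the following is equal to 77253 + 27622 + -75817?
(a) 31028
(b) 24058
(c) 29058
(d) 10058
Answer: c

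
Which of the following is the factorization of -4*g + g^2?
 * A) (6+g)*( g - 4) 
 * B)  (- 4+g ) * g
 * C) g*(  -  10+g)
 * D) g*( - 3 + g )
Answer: B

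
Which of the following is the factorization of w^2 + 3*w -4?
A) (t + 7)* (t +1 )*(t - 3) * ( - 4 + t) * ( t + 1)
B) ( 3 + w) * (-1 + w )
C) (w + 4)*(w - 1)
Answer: C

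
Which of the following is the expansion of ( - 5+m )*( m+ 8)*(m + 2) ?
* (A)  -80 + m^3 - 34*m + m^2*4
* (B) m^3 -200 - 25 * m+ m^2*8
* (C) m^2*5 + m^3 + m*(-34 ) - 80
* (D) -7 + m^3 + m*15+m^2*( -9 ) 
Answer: C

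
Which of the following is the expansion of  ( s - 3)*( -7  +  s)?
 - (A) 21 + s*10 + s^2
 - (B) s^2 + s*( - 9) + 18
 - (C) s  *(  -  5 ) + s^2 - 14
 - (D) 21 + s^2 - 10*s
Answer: D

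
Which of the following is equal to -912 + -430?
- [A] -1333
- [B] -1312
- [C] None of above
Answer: C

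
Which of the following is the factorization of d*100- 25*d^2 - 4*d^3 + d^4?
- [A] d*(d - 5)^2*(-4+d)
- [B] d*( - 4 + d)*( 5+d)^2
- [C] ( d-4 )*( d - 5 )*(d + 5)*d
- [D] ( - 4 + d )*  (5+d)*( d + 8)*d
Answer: C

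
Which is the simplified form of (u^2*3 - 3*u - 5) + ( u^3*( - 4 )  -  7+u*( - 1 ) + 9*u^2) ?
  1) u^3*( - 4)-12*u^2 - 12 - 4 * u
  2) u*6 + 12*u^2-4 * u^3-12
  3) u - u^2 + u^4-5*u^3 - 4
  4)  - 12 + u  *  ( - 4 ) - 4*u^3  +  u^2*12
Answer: 4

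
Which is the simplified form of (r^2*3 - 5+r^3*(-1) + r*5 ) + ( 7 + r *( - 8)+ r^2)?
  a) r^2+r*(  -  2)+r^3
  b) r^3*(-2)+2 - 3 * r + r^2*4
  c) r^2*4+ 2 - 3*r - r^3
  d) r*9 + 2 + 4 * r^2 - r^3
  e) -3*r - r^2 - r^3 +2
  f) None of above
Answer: c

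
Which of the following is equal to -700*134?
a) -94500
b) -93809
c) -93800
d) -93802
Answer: c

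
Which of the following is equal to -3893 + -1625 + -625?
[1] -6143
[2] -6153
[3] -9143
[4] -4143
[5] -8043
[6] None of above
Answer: 1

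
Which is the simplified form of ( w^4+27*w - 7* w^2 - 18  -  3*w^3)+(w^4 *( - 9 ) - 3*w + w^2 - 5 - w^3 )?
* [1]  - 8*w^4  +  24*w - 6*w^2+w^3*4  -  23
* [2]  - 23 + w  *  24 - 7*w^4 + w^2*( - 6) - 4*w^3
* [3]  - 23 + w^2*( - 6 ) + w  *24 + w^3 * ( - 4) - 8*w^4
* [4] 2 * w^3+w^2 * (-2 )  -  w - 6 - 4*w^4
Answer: 3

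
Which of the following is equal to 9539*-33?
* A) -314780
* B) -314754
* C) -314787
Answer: C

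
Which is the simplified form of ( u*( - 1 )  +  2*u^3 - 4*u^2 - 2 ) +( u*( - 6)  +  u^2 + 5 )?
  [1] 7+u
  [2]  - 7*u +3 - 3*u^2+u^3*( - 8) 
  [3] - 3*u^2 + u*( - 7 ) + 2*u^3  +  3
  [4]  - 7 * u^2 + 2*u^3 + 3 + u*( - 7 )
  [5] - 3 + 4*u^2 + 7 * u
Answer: 3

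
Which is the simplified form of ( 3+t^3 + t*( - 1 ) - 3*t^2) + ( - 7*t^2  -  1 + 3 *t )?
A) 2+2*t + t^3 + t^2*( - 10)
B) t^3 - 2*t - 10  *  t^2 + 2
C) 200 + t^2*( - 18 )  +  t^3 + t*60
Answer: A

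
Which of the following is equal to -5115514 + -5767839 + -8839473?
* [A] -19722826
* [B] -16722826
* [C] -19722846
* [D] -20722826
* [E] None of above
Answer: A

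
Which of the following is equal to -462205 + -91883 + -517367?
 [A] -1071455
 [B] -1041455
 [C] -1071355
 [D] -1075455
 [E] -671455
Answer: A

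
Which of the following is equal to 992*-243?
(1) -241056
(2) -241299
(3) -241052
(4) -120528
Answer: 1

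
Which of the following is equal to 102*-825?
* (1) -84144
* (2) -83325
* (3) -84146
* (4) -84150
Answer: 4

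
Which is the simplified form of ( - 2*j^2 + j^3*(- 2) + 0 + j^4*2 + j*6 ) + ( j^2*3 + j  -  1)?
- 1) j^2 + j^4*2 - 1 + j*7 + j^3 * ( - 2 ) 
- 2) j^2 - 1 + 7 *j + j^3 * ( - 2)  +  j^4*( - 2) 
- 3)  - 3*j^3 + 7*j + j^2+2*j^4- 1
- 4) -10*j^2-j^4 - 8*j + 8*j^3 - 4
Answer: 1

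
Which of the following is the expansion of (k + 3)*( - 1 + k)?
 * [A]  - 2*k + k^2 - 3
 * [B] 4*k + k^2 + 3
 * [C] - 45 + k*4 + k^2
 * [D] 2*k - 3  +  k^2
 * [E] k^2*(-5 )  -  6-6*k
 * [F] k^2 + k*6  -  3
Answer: D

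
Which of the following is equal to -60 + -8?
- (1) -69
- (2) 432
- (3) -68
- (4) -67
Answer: 3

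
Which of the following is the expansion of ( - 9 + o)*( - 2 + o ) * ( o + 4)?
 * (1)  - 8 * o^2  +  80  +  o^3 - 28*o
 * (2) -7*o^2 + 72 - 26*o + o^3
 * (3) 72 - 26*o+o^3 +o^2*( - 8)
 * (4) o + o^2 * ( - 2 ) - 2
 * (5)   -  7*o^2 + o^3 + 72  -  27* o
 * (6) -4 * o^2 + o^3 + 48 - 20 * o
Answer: 2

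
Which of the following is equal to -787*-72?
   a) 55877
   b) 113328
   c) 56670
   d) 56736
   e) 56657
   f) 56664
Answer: f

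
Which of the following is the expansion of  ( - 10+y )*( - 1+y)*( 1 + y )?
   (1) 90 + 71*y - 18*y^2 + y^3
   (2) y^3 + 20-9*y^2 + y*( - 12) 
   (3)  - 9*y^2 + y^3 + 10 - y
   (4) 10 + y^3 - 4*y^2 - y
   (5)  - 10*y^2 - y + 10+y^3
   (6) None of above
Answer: 5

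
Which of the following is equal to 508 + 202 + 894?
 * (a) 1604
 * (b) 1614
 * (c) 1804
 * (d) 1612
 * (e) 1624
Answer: a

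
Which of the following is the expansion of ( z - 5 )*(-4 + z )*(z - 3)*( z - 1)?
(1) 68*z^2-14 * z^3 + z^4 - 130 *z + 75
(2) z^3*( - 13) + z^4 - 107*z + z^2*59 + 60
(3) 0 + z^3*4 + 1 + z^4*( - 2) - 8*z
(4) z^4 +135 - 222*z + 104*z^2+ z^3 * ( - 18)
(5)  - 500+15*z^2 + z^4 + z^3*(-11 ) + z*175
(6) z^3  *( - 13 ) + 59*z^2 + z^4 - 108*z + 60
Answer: 2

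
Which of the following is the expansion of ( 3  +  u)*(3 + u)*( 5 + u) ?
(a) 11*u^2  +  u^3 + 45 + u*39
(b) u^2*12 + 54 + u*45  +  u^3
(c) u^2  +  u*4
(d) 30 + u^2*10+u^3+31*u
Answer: a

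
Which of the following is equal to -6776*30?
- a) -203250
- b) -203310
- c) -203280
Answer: c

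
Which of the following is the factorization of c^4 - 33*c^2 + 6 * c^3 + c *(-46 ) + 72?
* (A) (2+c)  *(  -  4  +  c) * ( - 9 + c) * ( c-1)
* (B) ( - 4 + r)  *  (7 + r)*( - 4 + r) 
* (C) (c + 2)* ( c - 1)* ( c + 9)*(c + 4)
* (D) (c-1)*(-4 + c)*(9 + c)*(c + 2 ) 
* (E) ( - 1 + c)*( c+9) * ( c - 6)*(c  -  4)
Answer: D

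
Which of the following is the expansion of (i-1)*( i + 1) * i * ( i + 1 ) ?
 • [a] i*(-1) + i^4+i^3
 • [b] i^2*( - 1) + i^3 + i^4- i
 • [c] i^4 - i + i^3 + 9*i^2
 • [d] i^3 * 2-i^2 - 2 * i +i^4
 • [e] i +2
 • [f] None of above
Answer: b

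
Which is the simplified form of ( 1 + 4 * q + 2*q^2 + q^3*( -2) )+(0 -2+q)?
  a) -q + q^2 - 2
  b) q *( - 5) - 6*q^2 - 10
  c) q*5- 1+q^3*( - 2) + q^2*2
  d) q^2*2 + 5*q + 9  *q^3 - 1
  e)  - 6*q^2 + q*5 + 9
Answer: c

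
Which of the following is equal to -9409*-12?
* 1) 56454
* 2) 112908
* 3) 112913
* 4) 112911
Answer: 2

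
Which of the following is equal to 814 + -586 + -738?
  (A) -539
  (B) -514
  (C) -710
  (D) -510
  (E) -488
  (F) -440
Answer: D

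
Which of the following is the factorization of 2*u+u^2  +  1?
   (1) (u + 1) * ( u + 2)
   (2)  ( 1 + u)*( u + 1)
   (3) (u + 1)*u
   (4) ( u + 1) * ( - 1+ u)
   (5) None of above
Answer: 2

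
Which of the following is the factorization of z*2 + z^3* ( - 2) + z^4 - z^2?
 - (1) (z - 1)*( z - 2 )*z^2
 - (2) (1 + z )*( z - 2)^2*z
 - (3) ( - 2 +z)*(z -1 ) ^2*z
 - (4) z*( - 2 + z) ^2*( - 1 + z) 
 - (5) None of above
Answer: 5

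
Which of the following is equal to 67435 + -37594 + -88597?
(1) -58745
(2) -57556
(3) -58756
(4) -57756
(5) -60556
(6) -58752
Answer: 3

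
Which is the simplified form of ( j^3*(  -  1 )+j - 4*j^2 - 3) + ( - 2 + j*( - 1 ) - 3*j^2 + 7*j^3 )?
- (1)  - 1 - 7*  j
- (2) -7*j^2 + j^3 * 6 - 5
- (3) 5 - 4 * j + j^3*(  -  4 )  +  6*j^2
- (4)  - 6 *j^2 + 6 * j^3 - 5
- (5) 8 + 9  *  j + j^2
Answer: 2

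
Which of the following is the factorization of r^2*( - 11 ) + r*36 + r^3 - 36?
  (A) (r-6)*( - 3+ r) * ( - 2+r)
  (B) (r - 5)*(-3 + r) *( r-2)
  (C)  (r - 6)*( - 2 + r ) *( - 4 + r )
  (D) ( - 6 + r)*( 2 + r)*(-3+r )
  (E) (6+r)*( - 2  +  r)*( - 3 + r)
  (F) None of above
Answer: A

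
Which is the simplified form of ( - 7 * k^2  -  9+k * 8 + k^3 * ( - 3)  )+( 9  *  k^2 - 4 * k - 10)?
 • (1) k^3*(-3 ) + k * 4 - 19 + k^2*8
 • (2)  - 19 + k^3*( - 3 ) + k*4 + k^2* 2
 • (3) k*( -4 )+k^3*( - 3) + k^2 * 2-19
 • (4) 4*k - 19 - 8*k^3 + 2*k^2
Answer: 2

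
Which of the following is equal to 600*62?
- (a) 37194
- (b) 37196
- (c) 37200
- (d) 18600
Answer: c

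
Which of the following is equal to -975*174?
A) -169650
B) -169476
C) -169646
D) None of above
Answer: A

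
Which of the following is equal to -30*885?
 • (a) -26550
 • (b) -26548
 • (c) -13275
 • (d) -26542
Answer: a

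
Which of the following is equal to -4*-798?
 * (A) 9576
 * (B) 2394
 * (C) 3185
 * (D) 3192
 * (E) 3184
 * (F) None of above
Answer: D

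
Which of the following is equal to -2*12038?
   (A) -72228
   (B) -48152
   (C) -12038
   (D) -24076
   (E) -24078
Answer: D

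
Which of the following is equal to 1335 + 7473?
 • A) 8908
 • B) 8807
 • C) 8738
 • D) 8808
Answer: D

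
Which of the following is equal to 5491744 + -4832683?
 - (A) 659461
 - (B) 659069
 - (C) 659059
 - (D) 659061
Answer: D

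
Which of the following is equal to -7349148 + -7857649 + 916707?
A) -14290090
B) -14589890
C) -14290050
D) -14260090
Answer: A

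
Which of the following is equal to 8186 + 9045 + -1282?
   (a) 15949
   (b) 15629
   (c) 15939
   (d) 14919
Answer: a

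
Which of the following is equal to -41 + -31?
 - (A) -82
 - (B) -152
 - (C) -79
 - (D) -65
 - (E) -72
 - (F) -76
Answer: E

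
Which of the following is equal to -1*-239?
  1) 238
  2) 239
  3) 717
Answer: 2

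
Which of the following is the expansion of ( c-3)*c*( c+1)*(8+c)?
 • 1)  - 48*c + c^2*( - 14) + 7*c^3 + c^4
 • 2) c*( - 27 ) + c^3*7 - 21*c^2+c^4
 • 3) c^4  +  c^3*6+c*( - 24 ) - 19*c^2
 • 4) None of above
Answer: 3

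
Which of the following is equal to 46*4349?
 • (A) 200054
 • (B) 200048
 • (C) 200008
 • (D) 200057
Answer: A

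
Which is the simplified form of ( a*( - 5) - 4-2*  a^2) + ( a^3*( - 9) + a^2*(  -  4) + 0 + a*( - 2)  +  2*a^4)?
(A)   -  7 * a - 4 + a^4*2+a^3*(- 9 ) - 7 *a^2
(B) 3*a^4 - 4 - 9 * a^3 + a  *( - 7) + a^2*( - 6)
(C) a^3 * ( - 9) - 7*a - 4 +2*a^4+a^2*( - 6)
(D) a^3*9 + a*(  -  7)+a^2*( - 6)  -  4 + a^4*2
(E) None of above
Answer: C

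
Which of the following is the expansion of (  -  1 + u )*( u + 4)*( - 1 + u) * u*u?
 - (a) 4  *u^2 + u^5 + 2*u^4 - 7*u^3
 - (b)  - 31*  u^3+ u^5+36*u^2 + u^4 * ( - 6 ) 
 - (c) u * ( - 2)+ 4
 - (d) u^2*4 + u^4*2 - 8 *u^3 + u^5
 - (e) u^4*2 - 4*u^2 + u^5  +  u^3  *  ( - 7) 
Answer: a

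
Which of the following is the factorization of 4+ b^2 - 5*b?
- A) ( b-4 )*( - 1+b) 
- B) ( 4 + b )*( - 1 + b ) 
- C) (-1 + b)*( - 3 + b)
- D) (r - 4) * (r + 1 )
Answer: A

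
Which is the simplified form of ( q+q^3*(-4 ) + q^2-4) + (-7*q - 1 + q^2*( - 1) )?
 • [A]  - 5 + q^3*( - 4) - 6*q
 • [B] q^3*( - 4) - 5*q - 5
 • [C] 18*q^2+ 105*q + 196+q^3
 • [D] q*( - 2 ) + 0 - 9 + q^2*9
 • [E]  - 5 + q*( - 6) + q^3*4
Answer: A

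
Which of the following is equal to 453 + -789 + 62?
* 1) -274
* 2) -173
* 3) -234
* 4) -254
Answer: 1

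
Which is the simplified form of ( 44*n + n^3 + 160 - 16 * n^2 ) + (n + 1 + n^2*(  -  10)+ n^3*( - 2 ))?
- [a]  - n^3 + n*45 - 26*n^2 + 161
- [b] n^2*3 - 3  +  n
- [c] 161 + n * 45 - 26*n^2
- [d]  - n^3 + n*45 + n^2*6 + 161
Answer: a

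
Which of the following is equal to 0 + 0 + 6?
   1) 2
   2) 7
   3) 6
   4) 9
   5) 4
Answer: 3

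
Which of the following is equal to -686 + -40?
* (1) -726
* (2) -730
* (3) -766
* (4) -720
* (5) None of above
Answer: 1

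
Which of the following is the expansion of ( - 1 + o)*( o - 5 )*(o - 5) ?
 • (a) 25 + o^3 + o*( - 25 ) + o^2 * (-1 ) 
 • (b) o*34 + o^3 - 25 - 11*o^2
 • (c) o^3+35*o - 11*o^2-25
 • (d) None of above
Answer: c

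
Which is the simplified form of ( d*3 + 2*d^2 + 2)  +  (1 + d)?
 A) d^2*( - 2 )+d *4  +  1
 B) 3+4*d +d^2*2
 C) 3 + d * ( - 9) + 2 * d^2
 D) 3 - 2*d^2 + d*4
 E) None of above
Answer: B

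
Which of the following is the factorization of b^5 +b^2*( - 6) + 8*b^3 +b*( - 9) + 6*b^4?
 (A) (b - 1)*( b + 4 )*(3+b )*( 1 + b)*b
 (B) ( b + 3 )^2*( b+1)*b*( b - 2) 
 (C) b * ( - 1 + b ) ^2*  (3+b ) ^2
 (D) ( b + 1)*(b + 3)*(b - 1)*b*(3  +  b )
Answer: D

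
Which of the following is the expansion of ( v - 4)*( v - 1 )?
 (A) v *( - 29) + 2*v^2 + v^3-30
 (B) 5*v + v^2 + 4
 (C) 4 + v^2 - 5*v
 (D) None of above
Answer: C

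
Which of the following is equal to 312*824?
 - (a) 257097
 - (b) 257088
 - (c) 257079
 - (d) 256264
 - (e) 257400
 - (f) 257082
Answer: b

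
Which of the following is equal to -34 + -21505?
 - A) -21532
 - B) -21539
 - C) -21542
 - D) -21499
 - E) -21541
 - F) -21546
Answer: B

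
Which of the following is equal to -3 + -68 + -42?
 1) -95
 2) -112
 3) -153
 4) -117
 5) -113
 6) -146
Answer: 5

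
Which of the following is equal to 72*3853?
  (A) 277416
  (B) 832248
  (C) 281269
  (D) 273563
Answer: A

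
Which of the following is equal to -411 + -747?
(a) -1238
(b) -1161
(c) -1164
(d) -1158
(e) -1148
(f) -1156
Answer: d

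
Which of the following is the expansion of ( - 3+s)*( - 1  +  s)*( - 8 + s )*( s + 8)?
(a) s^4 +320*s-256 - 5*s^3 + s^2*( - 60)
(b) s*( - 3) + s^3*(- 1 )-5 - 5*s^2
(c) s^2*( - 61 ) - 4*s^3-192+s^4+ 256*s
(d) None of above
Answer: c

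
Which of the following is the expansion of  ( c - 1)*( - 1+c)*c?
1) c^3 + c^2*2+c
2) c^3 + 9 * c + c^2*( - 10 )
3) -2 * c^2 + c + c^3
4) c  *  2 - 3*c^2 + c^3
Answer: 3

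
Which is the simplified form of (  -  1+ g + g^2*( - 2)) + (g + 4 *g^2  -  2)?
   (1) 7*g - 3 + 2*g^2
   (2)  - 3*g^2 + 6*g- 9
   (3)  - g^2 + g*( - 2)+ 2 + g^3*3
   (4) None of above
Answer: 4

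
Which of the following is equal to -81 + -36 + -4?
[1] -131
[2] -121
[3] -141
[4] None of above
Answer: 2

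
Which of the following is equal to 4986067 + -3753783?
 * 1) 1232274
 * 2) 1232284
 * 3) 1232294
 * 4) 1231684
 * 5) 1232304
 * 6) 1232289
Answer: 2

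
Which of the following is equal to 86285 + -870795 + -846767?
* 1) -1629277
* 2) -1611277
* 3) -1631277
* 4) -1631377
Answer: 3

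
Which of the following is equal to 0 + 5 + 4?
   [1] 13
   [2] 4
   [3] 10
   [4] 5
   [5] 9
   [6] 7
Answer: 5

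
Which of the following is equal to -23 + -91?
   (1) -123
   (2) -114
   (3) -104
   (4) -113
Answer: 2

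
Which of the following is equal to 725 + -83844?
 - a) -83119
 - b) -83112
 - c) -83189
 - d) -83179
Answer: a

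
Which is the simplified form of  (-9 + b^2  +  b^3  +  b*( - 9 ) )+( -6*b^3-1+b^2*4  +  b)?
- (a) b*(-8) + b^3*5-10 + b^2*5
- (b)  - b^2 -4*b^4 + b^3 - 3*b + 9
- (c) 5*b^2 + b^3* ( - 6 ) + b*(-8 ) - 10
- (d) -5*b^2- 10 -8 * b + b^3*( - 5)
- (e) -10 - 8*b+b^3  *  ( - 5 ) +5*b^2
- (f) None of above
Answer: e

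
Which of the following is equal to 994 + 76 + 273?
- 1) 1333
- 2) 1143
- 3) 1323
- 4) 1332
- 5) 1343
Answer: 5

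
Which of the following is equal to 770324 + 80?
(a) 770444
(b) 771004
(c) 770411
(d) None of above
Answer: d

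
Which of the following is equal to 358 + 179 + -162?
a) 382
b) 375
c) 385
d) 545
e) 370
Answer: b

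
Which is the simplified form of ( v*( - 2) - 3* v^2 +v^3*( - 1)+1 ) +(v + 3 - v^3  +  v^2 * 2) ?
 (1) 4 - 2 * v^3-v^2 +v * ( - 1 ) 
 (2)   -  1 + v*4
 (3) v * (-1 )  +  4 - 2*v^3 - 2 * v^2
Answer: 1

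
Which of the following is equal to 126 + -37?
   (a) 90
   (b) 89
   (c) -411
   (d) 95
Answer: b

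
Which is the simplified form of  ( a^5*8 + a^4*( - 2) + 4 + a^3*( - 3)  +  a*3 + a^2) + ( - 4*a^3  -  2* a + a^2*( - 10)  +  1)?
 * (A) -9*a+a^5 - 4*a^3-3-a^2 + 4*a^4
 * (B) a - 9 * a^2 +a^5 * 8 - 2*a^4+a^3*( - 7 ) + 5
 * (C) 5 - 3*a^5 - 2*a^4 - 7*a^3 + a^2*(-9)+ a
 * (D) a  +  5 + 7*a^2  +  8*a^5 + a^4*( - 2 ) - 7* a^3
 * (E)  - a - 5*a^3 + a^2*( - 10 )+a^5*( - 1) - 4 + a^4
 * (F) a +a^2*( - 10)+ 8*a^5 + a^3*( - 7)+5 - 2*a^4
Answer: B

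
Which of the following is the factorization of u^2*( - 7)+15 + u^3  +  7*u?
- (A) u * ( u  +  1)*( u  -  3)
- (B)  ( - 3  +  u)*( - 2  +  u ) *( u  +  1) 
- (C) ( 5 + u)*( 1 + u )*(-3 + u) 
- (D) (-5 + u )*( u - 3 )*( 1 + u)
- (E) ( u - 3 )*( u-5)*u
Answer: D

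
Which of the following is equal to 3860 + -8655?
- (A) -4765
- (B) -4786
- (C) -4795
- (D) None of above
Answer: C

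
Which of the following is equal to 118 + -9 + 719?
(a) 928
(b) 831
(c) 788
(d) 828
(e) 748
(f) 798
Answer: d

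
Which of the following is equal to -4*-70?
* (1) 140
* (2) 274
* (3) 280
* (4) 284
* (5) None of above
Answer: 3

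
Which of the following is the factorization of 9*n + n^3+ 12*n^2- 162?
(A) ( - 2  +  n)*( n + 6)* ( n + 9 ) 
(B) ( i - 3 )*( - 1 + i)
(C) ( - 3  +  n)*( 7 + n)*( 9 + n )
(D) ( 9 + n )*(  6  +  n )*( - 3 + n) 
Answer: D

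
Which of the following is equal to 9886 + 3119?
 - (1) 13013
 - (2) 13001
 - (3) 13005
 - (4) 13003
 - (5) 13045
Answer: 3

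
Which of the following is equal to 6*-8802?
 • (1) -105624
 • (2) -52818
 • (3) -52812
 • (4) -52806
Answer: 3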